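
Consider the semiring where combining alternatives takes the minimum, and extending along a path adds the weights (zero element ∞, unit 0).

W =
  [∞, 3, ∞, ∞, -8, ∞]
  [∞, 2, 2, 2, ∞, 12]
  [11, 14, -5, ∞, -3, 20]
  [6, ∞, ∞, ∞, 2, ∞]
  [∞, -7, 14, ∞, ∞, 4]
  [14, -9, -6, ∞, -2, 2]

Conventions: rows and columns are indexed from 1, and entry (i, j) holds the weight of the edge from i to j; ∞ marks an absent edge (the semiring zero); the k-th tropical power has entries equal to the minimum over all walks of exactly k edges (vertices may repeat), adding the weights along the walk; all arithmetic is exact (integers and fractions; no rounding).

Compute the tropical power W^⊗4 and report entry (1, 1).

W^⊗2:
  [∞, -15, 5, 5, ∞, -4]
  [8, 3, -3, 4, -1, 14]
  [6, -10, -10, 16, -8, 1]
  [∞, -5, 16, ∞, -2, 6]
  [18, -5, -5, -5, 2, 5]
  [5, -9, -11, -7, -9, 2]
W^⊗3:
  [10, -13, -13, -13, -6, -3]
  [8, -8, -8, 5, -6, 3]
  [1, -15, -15, -8, -13, -4]
  [20, -9, -3, -3, 4, 2]
  [1, -5, -10, -3, -8, 6]
  [-1, -16, -16, -7, -14, -5]
W^⊗4:
  [-7, -13, -18, -11, -16, -2]
  [3, -13, -13, -6, -11, -2]
  [-4, -20, -20, -13, -18, -9]
  [3, -7, -8, -7, -6, 3]
  [1, -15, -15, -3, -13, -4]
  [-5, -21, -21, -14, -19, -10]
Key observation: the optimum is the walk 1->5->2->4->1, with weight (-8) + (-7) + 2 + 6 = -7.
Optimal value attained by: walk 1->5->2->4->1.
Answer: (W^⊗4)[1][1] = -7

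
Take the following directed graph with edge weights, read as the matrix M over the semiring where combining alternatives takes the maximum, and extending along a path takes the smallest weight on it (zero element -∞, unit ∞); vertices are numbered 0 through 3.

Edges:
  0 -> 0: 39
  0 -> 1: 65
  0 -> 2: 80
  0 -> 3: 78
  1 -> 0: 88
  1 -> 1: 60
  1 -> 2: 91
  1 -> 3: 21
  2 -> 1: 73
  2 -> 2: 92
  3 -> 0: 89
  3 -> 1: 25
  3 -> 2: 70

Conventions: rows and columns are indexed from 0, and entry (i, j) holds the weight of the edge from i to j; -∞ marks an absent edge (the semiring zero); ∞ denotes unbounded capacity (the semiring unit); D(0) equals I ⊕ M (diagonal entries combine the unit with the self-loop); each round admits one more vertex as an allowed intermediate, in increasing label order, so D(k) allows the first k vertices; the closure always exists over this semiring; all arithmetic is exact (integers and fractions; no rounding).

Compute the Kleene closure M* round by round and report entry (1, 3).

D(0):
  [∞, 65, 80, 78]
  [88, ∞, 91, 21]
  [-∞, 73, ∞, -∞]
  [89, 25, 70, ∞]
D(1):
  [∞, 65, 80, 78]
  [88, ∞, 91, 78]
  [-∞, 73, ∞, -∞]
  [89, 65, 80, ∞]
D(2):
  [∞, 65, 80, 78]
  [88, ∞, 91, 78]
  [73, 73, ∞, 73]
  [89, 65, 80, ∞]
D(3):
  [∞, 73, 80, 78]
  [88, ∞, 91, 78]
  [73, 73, ∞, 73]
  [89, 73, 80, ∞]
D(4):
  [∞, 73, 80, 78]
  [88, ∞, 91, 78]
  [73, 73, ∞, 73]
  [89, 73, 80, ∞]
Answer: M*[1][3] = 78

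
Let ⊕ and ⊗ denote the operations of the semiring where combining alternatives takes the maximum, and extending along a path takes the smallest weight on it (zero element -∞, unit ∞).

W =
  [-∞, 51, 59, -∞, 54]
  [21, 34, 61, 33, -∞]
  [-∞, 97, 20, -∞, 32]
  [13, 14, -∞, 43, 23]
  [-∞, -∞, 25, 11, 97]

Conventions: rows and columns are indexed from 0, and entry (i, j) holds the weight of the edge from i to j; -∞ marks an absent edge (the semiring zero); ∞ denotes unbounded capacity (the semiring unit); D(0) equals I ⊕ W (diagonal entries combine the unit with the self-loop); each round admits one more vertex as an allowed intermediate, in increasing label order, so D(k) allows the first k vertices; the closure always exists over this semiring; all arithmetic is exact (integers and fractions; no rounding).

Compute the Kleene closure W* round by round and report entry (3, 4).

D(0):
  [∞, 51, 59, -∞, 54]
  [21, ∞, 61, 33, -∞]
  [-∞, 97, ∞, -∞, 32]
  [13, 14, -∞, ∞, 23]
  [-∞, -∞, 25, 11, ∞]
D(1):
  [∞, 51, 59, -∞, 54]
  [21, ∞, 61, 33, 21]
  [-∞, 97, ∞, -∞, 32]
  [13, 14, 13, ∞, 23]
  [-∞, -∞, 25, 11, ∞]
D(2):
  [∞, 51, 59, 33, 54]
  [21, ∞, 61, 33, 21]
  [21, 97, ∞, 33, 32]
  [14, 14, 14, ∞, 23]
  [-∞, -∞, 25, 11, ∞]
D(3):
  [∞, 59, 59, 33, 54]
  [21, ∞, 61, 33, 32]
  [21, 97, ∞, 33, 32]
  [14, 14, 14, ∞, 23]
  [21, 25, 25, 25, ∞]
D(4):
  [∞, 59, 59, 33, 54]
  [21, ∞, 61, 33, 32]
  [21, 97, ∞, 33, 32]
  [14, 14, 14, ∞, 23]
  [21, 25, 25, 25, ∞]
D(5):
  [∞, 59, 59, 33, 54]
  [21, ∞, 61, 33, 32]
  [21, 97, ∞, 33, 32]
  [21, 23, 23, ∞, 23]
  [21, 25, 25, 25, ∞]
Answer: W*[3][4] = 23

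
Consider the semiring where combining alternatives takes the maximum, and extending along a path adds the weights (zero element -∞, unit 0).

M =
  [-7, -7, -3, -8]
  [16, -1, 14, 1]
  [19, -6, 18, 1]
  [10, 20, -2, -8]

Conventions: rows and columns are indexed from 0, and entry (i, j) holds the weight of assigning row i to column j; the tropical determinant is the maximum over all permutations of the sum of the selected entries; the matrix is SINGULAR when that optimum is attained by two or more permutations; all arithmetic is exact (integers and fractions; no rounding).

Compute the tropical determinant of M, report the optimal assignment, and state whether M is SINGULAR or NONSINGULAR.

σ = (0, 1, 2, 3): (-7) + (-1) + 18 + (-8) = 2
σ = (0, 1, 3, 2): (-7) + (-1) + 1 + (-2) = -9
σ = (0, 2, 1, 3): (-7) + 14 + (-6) + (-8) = -7
σ = (0, 2, 3, 1): (-7) + 14 + 1 + 20 = 28
σ = (0, 3, 1, 2): (-7) + 1 + (-6) + (-2) = -14
σ = (0, 3, 2, 1): (-7) + 1 + 18 + 20 = 32
σ = (1, 0, 2, 3): (-7) + 16 + 18 + (-8) = 19
σ = (1, 0, 3, 2): (-7) + 16 + 1 + (-2) = 8
σ = (1, 2, 0, 3): (-7) + 14 + 19 + (-8) = 18
σ = (1, 2, 3, 0): (-7) + 14 + 1 + 10 = 18
σ = (1, 3, 0, 2): (-7) + 1 + 19 + (-2) = 11
σ = (1, 3, 2, 0): (-7) + 1 + 18 + 10 = 22
σ = (2, 0, 1, 3): (-3) + 16 + (-6) + (-8) = -1
σ = (2, 0, 3, 1): (-3) + 16 + 1 + 20 = 34
σ = (2, 1, 0, 3): (-3) + (-1) + 19 + (-8) = 7
σ = (2, 1, 3, 0): (-3) + (-1) + 1 + 10 = 7
σ = (2, 3, 0, 1): (-3) + 1 + 19 + 20 = 37
σ = (2, 3, 1, 0): (-3) + 1 + (-6) + 10 = 2
σ = (3, 0, 1, 2): (-8) + 16 + (-6) + (-2) = 0
σ = (3, 0, 2, 1): (-8) + 16 + 18 + 20 = 46
σ = (3, 1, 0, 2): (-8) + (-1) + 19 + (-2) = 8
σ = (3, 1, 2, 0): (-8) + (-1) + 18 + 10 = 19
σ = (3, 2, 0, 1): (-8) + 14 + 19 + 20 = 45
σ = (3, 2, 1, 0): (-8) + 14 + (-6) + 10 = 10
Optimal value attained by: σ = (3, 0, 2, 1).
Answer: det⊕(M) = 46; verdict: NONSINGULAR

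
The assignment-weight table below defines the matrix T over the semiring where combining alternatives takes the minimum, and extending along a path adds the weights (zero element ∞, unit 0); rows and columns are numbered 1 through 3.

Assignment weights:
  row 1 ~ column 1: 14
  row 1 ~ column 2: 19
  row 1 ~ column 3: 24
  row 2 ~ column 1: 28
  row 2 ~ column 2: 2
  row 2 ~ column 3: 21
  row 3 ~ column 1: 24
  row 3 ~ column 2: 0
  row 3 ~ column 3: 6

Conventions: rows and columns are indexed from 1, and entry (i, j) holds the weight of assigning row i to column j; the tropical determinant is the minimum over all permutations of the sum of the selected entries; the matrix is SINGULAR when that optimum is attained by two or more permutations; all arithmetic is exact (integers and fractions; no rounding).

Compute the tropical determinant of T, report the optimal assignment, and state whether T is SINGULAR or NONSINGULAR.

σ = (1, 2, 3): 14 + 2 + 6 = 22
σ = (1, 3, 2): 14 + 21 + 0 = 35
σ = (2, 1, 3): 19 + 28 + 6 = 53
σ = (2, 3, 1): 19 + 21 + 24 = 64
σ = (3, 1, 2): 24 + 28 + 0 = 52
σ = (3, 2, 1): 24 + 2 + 24 = 50
Optimal value attained by: σ = (1, 2, 3).
Answer: det⊕(T) = 22; verdict: NONSINGULAR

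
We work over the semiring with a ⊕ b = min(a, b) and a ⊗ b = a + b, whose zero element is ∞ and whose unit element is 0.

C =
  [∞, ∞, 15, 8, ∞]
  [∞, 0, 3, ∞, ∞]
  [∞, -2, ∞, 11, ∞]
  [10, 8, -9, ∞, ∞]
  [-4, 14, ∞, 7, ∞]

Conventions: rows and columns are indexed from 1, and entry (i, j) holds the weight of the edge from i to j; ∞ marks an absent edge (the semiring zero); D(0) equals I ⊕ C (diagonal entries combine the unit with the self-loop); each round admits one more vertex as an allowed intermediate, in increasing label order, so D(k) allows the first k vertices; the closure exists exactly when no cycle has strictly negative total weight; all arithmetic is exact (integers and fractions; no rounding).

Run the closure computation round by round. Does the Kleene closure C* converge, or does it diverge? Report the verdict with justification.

D(0):
  [0, ∞, 15, 8, ∞]
  [∞, 0, 3, ∞, ∞]
  [∞, -2, 0, 11, ∞]
  [10, 8, -9, 0, ∞]
  [-4, 14, ∞, 7, 0]
D(1):
  [0, ∞, 15, 8, ∞]
  [∞, 0, 3, ∞, ∞]
  [∞, -2, 0, 11, ∞]
  [10, 8, -9, 0, ∞]
  [-4, 14, 11, 4, 0]
D(2):
  [0, ∞, 15, 8, ∞]
  [∞, 0, 3, ∞, ∞]
  [∞, -2, 0, 11, ∞]
  [10, 8, -9, 0, ∞]
  [-4, 14, 11, 4, 0]
D(3):
  [0, 13, 15, 8, ∞]
  [∞, 0, 3, 14, ∞]
  [∞, -2, 0, 11, ∞]
  [10, -11, -9, 0, ∞]
  [-4, 9, 11, 4, 0]
D(4):
  [0, -3, -1, 8, ∞]
  [24, 0, 3, 14, ∞]
  [21, -2, 0, 11, ∞]
  [10, -11, -9, 0, ∞]
  [-4, -7, -5, 4, 0]
D(5):
  [0, -3, -1, 8, ∞]
  [24, 0, 3, 14, ∞]
  [21, -2, 0, 11, ∞]
  [10, -11, -9, 0, ∞]
  [-4, -7, -5, 4, 0]
Key observation: every diagonal entry stays at the unit through all rounds, so no improving cycle exists.
Answer: CONVERGES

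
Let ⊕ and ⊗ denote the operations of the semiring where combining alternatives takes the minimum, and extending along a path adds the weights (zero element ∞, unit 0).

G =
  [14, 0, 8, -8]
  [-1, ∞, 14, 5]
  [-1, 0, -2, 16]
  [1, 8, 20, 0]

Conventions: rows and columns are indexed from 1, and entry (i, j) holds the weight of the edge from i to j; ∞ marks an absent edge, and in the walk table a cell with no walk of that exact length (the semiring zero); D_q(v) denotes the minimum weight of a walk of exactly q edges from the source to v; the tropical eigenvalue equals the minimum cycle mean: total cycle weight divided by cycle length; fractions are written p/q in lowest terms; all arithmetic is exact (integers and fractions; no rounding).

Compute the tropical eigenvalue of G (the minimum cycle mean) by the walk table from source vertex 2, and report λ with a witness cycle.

q=0: [∞, 0, ∞, ∞]
q=1: [-1, ∞, 14, 5]
q=2: [6, -1, 7, -9]
q=3: [-8, -1, 5, -9]
q=4: [-8, -8, 0, -16]
Optimal cycle mean attained by: cycle 1->4->1, total (-8) + 1, length 2.
Answer: λ = -7/2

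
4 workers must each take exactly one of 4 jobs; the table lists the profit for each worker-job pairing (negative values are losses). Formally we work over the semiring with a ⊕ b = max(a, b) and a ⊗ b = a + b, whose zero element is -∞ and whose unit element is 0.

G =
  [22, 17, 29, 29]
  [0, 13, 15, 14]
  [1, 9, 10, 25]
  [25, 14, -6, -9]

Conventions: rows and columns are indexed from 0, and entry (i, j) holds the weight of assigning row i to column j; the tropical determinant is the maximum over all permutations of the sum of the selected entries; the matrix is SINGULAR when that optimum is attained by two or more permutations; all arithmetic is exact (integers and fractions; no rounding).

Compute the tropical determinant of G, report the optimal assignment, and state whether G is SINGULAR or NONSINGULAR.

σ = (0, 1, 2, 3): 22 + 13 + 10 + (-9) = 36
σ = (0, 1, 3, 2): 22 + 13 + 25 + (-6) = 54
σ = (0, 2, 1, 3): 22 + 15 + 9 + (-9) = 37
σ = (0, 2, 3, 1): 22 + 15 + 25 + 14 = 76
σ = (0, 3, 1, 2): 22 + 14 + 9 + (-6) = 39
σ = (0, 3, 2, 1): 22 + 14 + 10 + 14 = 60
σ = (1, 0, 2, 3): 17 + 0 + 10 + (-9) = 18
σ = (1, 0, 3, 2): 17 + 0 + 25 + (-6) = 36
σ = (1, 2, 0, 3): 17 + 15 + 1 + (-9) = 24
σ = (1, 2, 3, 0): 17 + 15 + 25 + 25 = 82
σ = (1, 3, 0, 2): 17 + 14 + 1 + (-6) = 26
σ = (1, 3, 2, 0): 17 + 14 + 10 + 25 = 66
σ = (2, 0, 1, 3): 29 + 0 + 9 + (-9) = 29
σ = (2, 0, 3, 1): 29 + 0 + 25 + 14 = 68
σ = (2, 1, 0, 3): 29 + 13 + 1 + (-9) = 34
σ = (2, 1, 3, 0): 29 + 13 + 25 + 25 = 92
σ = (2, 3, 0, 1): 29 + 14 + 1 + 14 = 58
σ = (2, 3, 1, 0): 29 + 14 + 9 + 25 = 77
σ = (3, 0, 1, 2): 29 + 0 + 9 + (-6) = 32
σ = (3, 0, 2, 1): 29 + 0 + 10 + 14 = 53
σ = (3, 1, 0, 2): 29 + 13 + 1 + (-6) = 37
σ = (3, 1, 2, 0): 29 + 13 + 10 + 25 = 77
σ = (3, 2, 0, 1): 29 + 15 + 1 + 14 = 59
σ = (3, 2, 1, 0): 29 + 15 + 9 + 25 = 78
Optimal value attained by: σ = (2, 1, 3, 0).
Answer: det⊕(G) = 92; verdict: NONSINGULAR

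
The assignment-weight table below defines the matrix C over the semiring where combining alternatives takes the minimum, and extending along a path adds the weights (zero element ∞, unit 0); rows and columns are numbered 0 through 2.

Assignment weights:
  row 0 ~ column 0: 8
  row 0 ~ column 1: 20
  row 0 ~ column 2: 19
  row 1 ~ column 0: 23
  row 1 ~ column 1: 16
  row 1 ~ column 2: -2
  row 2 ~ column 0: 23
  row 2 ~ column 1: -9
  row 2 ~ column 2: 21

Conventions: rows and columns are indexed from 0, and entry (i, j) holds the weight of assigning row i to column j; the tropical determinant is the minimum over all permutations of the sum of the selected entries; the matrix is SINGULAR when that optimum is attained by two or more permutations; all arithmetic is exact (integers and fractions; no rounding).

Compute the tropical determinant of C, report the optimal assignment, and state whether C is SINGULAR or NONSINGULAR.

σ = (0, 1, 2): 8 + 16 + 21 = 45
σ = (0, 2, 1): 8 + (-2) + (-9) = -3
σ = (1, 0, 2): 20 + 23 + 21 = 64
σ = (1, 2, 0): 20 + (-2) + 23 = 41
σ = (2, 0, 1): 19 + 23 + (-9) = 33
σ = (2, 1, 0): 19 + 16 + 23 = 58
Optimal value attained by: σ = (0, 2, 1).
Answer: det⊕(C) = -3; verdict: NONSINGULAR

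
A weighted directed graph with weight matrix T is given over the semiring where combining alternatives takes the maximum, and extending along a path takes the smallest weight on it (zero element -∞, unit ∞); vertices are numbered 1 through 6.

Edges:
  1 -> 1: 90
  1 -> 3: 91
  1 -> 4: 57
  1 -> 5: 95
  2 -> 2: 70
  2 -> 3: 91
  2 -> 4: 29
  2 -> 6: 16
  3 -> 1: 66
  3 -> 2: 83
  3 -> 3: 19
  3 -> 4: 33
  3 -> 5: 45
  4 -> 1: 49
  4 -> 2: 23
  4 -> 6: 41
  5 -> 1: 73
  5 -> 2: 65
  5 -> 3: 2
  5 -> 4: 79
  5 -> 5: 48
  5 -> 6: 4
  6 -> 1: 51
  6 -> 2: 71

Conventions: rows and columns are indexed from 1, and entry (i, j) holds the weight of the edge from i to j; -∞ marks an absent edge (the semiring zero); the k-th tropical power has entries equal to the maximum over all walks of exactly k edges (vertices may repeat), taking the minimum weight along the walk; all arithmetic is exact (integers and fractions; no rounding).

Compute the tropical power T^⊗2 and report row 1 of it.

T^⊗2:
  [90, 83, 90, 79, 90, 41]
  [66, 83, 70, 33, 45, 29]
  [66, 70, 83, 57, 66, 33]
  [49, 41, 49, 49, 49, 16]
  [73, 65, 73, 57, 73, 41]
  [51, 70, 71, 51, 51, 16]
Answer: row 1 of T^⊗2 = [90, 83, 90, 79, 90, 41]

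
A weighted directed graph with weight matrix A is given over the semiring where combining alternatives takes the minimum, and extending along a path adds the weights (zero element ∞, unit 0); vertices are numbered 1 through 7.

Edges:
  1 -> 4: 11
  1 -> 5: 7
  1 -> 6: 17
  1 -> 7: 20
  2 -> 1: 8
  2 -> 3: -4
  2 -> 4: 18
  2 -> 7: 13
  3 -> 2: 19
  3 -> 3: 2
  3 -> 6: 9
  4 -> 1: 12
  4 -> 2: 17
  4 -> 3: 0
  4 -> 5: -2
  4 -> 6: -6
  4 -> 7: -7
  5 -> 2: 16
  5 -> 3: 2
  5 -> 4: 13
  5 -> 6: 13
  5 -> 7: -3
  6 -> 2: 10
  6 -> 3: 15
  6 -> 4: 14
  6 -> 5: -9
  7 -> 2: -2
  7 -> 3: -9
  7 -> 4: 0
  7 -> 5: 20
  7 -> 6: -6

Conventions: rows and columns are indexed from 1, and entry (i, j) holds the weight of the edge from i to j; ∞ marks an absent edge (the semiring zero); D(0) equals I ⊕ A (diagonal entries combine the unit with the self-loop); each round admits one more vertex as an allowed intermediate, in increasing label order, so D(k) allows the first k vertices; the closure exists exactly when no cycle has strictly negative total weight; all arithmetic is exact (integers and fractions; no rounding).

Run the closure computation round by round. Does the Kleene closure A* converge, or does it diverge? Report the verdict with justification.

D(0):
  [0, ∞, ∞, 11, 7, 17, 20]
  [8, 0, -4, 18, ∞, ∞, 13]
  [∞, 19, 0, ∞, ∞, 9, ∞]
  [12, 17, 0, 0, -2, -6, -7]
  [∞, 16, 2, 13, 0, 13, -3]
  [∞, 10, 15, 14, -9, 0, ∞]
  [∞, -2, -9, 0, 20, -6, 0]
D(1):
  [0, ∞, ∞, 11, 7, 17, 20]
  [8, 0, -4, 18, 15, 25, 13]
  [∞, 19, 0, ∞, ∞, 9, ∞]
  [12, 17, 0, 0, -2, -6, -7]
  [∞, 16, 2, 13, 0, 13, -3]
  [∞, 10, 15, 14, -9, 0, ∞]
  [∞, -2, -9, 0, 20, -6, 0]
D(2):
  [0, ∞, ∞, 11, 7, 17, 20]
  [8, 0, -4, 18, 15, 25, 13]
  [27, 19, 0, 37, 34, 9, 32]
  [12, 17, 0, 0, -2, -6, -7]
  [24, 16, 2, 13, 0, 13, -3]
  [18, 10, 6, 14, -9, 0, 23]
  [6, -2, -9, 0, 13, -6, 0]
D(3):
  [0, ∞, ∞, 11, 7, 17, 20]
  [8, 0, -4, 18, 15, 5, 13]
  [27, 19, 0, 37, 34, 9, 32]
  [12, 17, 0, 0, -2, -6, -7]
  [24, 16, 2, 13, 0, 11, -3]
  [18, 10, 6, 14, -9, 0, 23]
  [6, -2, -9, 0, 13, -6, 0]
Detection: at round 4, diagonal entry (7, 7) turns strictly negative.
Key observation: the cycle 7->4->7 has total weight 0 + (-7), which is strictly negative.
Answer: DIVERGES — negative cycle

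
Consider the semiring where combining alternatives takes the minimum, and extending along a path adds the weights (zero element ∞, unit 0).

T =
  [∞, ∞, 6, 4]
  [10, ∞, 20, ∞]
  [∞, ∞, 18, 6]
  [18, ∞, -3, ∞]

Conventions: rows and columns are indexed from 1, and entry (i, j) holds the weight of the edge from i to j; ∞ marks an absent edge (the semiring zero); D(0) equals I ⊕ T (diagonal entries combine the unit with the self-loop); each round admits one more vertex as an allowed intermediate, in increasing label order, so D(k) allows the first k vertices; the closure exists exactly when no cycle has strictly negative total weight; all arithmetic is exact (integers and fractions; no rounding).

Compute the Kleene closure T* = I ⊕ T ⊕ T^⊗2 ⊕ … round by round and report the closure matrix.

D(0):
  [0, ∞, 6, 4]
  [10, 0, 20, ∞]
  [∞, ∞, 0, 6]
  [18, ∞, -3, 0]
D(1):
  [0, ∞, 6, 4]
  [10, 0, 16, 14]
  [∞, ∞, 0, 6]
  [18, ∞, -3, 0]
D(2):
  [0, ∞, 6, 4]
  [10, 0, 16, 14]
  [∞, ∞, 0, 6]
  [18, ∞, -3, 0]
D(3):
  [0, ∞, 6, 4]
  [10, 0, 16, 14]
  [∞, ∞, 0, 6]
  [18, ∞, -3, 0]
D(4):
  [0, ∞, 1, 4]
  [10, 0, 11, 14]
  [24, ∞, 0, 6]
  [18, ∞, -3, 0]
Answer: T* = [[0, ∞, 1, 4], [10, 0, 11, 14], [24, ∞, 0, 6], [18, ∞, -3, 0]]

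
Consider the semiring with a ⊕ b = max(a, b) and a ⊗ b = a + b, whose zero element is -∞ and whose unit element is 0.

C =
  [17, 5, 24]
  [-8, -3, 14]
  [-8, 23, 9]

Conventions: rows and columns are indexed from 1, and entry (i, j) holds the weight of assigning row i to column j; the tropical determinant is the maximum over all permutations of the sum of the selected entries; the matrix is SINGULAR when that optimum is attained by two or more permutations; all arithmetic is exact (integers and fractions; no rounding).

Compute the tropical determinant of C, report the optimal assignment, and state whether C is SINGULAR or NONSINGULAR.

σ = (1, 2, 3): 17 + (-3) + 9 = 23
σ = (1, 3, 2): 17 + 14 + 23 = 54
σ = (2, 1, 3): 5 + (-8) + 9 = 6
σ = (2, 3, 1): 5 + 14 + (-8) = 11
σ = (3, 1, 2): 24 + (-8) + 23 = 39
σ = (3, 2, 1): 24 + (-3) + (-8) = 13
Optimal value attained by: σ = (1, 3, 2).
Answer: det⊕(C) = 54; verdict: NONSINGULAR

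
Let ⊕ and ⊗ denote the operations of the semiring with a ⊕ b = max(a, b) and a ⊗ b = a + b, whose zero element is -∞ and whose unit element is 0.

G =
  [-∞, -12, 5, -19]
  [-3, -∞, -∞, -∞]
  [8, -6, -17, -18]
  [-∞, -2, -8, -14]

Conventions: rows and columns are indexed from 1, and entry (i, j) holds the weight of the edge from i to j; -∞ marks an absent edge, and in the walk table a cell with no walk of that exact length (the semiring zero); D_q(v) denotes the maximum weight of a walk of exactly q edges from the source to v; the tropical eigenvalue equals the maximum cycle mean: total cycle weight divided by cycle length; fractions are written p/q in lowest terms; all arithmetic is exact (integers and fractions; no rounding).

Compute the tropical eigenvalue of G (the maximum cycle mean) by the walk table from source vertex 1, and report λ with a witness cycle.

q=0: [0, -∞, -∞, -∞]
q=1: [-∞, -12, 5, -19]
q=2: [13, -1, -12, -13]
q=3: [-4, 1, 18, -6]
q=4: [26, 12, 1, 0]
Optimal cycle mean attained by: cycle 1->3->1, total 5 + 8, length 2.
Answer: λ = 13/2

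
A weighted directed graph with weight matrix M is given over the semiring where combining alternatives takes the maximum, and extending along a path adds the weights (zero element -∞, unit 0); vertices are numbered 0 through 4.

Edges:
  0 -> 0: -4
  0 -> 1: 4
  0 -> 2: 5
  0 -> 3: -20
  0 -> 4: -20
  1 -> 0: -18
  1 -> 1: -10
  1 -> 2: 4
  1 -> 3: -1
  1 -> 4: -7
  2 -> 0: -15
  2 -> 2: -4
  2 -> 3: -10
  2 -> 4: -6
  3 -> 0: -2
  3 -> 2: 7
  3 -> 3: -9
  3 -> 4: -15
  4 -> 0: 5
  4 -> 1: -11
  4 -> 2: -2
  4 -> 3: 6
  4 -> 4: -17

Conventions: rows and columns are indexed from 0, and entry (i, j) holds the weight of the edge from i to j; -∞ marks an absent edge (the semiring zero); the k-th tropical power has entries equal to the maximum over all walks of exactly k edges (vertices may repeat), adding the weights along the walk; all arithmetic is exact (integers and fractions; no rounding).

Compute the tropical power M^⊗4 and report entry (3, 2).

M^⊗2:
  [-8, 0, 8, 3, -1]
  [-2, -14, 6, -1, -2]
  [-1, -11, -3, 0, -10]
  [-6, 2, 3, -3, 1]
  [4, 9, 13, -3, -8]
M^⊗3:
  [4, -4, 10, 5, 2]
  [3, 2, 6, 4, 0]
  [-2, 3, 7, -4, -9]
  [6, -2, 6, 7, -3]
  [0, 8, 13, 8, 7]
M^⊗4:
  [7, 8, 12, 8, 4]
  [5, 7, 11, 6, 0]
  [-4, 2, 7, 2, 1]
  [5, 10, 14, 3, 0]
  [12, 4, 15, 13, 7]
Key observation: the optimum is the walk 3->2->4->3->2, with weight 7 + (-6) + 6 + 7 = 14.
Optimal value attained by: walk 3->2->4->3->2.
Answer: (M^⊗4)[3][2] = 14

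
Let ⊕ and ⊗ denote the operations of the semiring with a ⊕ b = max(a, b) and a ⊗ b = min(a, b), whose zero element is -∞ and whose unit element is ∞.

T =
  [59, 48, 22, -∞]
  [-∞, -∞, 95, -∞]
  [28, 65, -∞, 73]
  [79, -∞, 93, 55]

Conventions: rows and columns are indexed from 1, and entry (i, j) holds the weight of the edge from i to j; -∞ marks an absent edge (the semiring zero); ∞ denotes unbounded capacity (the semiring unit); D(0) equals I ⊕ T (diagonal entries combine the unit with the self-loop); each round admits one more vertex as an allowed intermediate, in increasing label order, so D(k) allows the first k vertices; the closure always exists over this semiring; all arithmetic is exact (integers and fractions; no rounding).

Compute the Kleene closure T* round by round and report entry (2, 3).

D(0):
  [∞, 48, 22, -∞]
  [-∞, ∞, 95, -∞]
  [28, 65, ∞, 73]
  [79, -∞, 93, ∞]
D(1):
  [∞, 48, 22, -∞]
  [-∞, ∞, 95, -∞]
  [28, 65, ∞, 73]
  [79, 48, 93, ∞]
D(2):
  [∞, 48, 48, -∞]
  [-∞, ∞, 95, -∞]
  [28, 65, ∞, 73]
  [79, 48, 93, ∞]
D(3):
  [∞, 48, 48, 48]
  [28, ∞, 95, 73]
  [28, 65, ∞, 73]
  [79, 65, 93, ∞]
D(4):
  [∞, 48, 48, 48]
  [73, ∞, 95, 73]
  [73, 65, ∞, 73]
  [79, 65, 93, ∞]
Answer: T*[2][3] = 95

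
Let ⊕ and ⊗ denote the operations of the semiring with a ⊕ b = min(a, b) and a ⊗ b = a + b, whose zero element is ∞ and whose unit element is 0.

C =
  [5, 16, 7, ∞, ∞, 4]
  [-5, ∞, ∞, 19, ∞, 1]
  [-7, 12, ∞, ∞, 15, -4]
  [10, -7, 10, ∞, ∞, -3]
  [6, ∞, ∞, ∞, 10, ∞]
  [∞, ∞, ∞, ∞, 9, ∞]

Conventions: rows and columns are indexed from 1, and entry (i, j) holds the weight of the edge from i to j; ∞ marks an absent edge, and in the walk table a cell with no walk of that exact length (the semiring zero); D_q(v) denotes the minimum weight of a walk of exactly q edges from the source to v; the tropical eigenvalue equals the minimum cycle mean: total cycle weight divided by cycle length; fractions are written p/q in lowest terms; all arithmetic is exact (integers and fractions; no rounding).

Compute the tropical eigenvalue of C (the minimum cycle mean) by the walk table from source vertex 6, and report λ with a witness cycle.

q=0: [∞, ∞, ∞, ∞, ∞, 0]
q=1: [∞, ∞, ∞, ∞, 9, ∞]
q=2: [15, ∞, ∞, ∞, 19, ∞]
q=3: [20, 31, 22, ∞, 29, 19]
q=4: [15, 34, 27, 50, 28, 18]
q=5: [20, 31, 22, 53, 27, 19]
q=6: [15, 34, 27, 50, 28, 18]
Optimal cycle mean attained by: cycle 1->3->1, total 7 + (-7), length 2.
Answer: λ = 0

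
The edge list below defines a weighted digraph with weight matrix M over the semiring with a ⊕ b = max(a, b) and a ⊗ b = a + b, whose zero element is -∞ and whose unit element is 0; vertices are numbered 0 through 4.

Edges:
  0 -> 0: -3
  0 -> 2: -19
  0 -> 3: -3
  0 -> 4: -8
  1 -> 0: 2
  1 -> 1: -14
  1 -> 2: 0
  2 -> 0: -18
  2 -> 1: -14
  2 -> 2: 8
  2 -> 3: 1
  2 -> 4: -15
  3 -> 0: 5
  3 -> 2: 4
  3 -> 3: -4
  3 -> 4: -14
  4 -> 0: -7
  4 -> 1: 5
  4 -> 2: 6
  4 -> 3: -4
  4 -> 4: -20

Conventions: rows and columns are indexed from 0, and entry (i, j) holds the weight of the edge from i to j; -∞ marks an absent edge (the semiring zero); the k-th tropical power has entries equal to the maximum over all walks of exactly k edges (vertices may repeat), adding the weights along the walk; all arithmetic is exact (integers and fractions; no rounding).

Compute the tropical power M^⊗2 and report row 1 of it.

M^⊗2:
  [2, -3, 1, -6, -11]
  [-1, -14, 8, 1, -6]
  [6, -6, 16, 9, -7]
  [2, -9, 12, 5, -3]
  [7, -8, 14, 7, -9]
Answer: row 1 of M^⊗2 = [-1, -14, 8, 1, -6]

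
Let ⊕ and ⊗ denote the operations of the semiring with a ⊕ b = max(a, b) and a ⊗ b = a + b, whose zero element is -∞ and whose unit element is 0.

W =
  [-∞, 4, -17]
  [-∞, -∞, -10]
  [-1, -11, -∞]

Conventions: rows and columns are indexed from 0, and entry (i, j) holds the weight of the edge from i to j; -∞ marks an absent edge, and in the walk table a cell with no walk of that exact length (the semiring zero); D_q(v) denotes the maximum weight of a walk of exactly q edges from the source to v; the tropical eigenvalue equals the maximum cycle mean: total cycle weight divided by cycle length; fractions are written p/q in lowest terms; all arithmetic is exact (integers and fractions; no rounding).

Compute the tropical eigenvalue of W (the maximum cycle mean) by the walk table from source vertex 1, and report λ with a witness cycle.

q=0: [-∞, 0, -∞]
q=1: [-∞, -∞, -10]
q=2: [-11, -21, -∞]
q=3: [-∞, -7, -28]
Optimal cycle mean attained by: cycle 0->1->2->0, total 4 + (-10) + (-1), length 3.
Answer: λ = -7/3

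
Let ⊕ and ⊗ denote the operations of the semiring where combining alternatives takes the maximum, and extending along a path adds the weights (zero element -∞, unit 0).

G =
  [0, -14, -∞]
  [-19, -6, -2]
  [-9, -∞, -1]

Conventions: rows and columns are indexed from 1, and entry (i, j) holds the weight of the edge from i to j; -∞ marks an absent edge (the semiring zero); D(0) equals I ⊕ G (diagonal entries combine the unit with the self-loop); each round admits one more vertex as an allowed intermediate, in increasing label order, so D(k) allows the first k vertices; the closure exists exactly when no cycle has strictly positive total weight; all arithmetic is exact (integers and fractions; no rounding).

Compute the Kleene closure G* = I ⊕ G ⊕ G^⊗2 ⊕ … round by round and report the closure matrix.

D(0):
  [0, -14, -∞]
  [-19, 0, -2]
  [-9, -∞, 0]
D(1):
  [0, -14, -∞]
  [-19, 0, -2]
  [-9, -23, 0]
D(2):
  [0, -14, -16]
  [-19, 0, -2]
  [-9, -23, 0]
D(3):
  [0, -14, -16]
  [-11, 0, -2]
  [-9, -23, 0]
Answer: G* = [[0, -14, -16], [-11, 0, -2], [-9, -23, 0]]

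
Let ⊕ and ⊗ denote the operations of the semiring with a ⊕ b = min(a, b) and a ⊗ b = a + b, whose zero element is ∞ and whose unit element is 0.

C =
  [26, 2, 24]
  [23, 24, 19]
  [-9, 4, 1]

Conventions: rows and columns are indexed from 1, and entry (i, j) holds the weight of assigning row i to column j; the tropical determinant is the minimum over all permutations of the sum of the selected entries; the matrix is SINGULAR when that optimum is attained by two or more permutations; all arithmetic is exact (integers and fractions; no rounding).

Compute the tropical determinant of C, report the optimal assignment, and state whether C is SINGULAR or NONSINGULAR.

σ = (1, 2, 3): 26 + 24 + 1 = 51
σ = (1, 3, 2): 26 + 19 + 4 = 49
σ = (2, 1, 3): 2 + 23 + 1 = 26
σ = (2, 3, 1): 2 + 19 + (-9) = 12
σ = (3, 1, 2): 24 + 23 + 4 = 51
σ = (3, 2, 1): 24 + 24 + (-9) = 39
Optimal value attained by: σ = (2, 3, 1).
Answer: det⊕(C) = 12; verdict: NONSINGULAR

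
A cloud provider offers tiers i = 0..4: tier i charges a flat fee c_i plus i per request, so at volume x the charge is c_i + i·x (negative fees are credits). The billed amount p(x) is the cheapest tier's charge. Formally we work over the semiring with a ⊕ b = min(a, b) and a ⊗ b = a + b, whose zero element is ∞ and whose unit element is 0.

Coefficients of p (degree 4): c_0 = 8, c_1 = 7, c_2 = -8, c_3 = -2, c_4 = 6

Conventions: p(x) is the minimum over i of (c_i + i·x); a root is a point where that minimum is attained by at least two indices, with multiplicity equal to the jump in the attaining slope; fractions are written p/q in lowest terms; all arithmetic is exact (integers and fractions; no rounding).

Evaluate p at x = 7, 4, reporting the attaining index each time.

p(7) = min(8+0·7=8, 7+1·7=14, -8+2·7=6, -2+3·7=19, 6+4·7=34) = 6 (attained by i=2)
p(4) = min(8+0·4=8, 7+1·4=11, -8+2·4=0, -2+3·4=10, 6+4·4=22) = 0 (attained by i=2)
Answer: p(7) = 6; p(4) = 0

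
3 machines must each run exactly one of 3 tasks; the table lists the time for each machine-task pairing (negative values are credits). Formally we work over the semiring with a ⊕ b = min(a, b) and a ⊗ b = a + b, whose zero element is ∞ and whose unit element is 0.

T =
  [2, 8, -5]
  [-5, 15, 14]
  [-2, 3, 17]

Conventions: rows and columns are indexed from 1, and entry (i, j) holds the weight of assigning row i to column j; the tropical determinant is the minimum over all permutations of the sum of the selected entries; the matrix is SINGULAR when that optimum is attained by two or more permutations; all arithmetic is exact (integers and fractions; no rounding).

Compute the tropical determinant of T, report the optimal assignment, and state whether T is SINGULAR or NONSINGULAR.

σ = (1, 2, 3): 2 + 15 + 17 = 34
σ = (1, 3, 2): 2 + 14 + 3 = 19
σ = (2, 1, 3): 8 + (-5) + 17 = 20
σ = (2, 3, 1): 8 + 14 + (-2) = 20
σ = (3, 1, 2): (-5) + (-5) + 3 = -7
σ = (3, 2, 1): (-5) + 15 + (-2) = 8
Optimal value attained by: σ = (3, 1, 2).
Answer: det⊕(T) = -7; verdict: NONSINGULAR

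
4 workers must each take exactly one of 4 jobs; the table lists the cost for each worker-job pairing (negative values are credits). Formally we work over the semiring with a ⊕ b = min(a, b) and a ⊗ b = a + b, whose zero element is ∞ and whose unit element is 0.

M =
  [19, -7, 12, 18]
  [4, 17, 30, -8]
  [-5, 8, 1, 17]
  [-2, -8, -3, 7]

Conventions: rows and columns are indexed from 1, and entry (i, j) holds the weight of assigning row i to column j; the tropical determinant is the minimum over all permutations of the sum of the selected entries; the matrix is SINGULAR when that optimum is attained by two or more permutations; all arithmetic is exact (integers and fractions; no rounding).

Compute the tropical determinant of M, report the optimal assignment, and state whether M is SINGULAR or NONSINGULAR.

σ = (1, 2, 3, 4): 19 + 17 + 1 + 7 = 44
σ = (1, 2, 4, 3): 19 + 17 + 17 + (-3) = 50
σ = (1, 3, 2, 4): 19 + 30 + 8 + 7 = 64
σ = (1, 3, 4, 2): 19 + 30 + 17 + (-8) = 58
σ = (1, 4, 2, 3): 19 + (-8) + 8 + (-3) = 16
σ = (1, 4, 3, 2): 19 + (-8) + 1 + (-8) = 4
σ = (2, 1, 3, 4): (-7) + 4 + 1 + 7 = 5
σ = (2, 1, 4, 3): (-7) + 4 + 17 + (-3) = 11
σ = (2, 3, 1, 4): (-7) + 30 + (-5) + 7 = 25
σ = (2, 3, 4, 1): (-7) + 30 + 17 + (-2) = 38
σ = (2, 4, 1, 3): (-7) + (-8) + (-5) + (-3) = -23
σ = (2, 4, 3, 1): (-7) + (-8) + 1 + (-2) = -16
σ = (3, 1, 2, 4): 12 + 4 + 8 + 7 = 31
σ = (3, 1, 4, 2): 12 + 4 + 17 + (-8) = 25
σ = (3, 2, 1, 4): 12 + 17 + (-5) + 7 = 31
σ = (3, 2, 4, 1): 12 + 17 + 17 + (-2) = 44
σ = (3, 4, 1, 2): 12 + (-8) + (-5) + (-8) = -9
σ = (3, 4, 2, 1): 12 + (-8) + 8 + (-2) = 10
σ = (4, 1, 2, 3): 18 + 4 + 8 + (-3) = 27
σ = (4, 1, 3, 2): 18 + 4 + 1 + (-8) = 15
σ = (4, 2, 1, 3): 18 + 17 + (-5) + (-3) = 27
σ = (4, 2, 3, 1): 18 + 17 + 1 + (-2) = 34
σ = (4, 3, 1, 2): 18 + 30 + (-5) + (-8) = 35
σ = (4, 3, 2, 1): 18 + 30 + 8 + (-2) = 54
Optimal value attained by: σ = (2, 4, 1, 3).
Answer: det⊕(M) = -23; verdict: NONSINGULAR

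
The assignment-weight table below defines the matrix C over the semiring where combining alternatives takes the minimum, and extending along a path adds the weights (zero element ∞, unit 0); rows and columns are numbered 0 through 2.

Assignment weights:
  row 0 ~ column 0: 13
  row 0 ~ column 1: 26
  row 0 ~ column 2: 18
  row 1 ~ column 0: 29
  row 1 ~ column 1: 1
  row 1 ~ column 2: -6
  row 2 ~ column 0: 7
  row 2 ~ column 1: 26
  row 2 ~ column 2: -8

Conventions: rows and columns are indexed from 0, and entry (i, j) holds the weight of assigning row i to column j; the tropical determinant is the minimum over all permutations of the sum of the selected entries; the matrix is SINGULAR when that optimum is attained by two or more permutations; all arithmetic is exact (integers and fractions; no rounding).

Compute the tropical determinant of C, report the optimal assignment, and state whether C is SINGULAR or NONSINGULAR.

σ = (0, 1, 2): 13 + 1 + (-8) = 6
σ = (0, 2, 1): 13 + (-6) + 26 = 33
σ = (1, 0, 2): 26 + 29 + (-8) = 47
σ = (1, 2, 0): 26 + (-6) + 7 = 27
σ = (2, 0, 1): 18 + 29 + 26 = 73
σ = (2, 1, 0): 18 + 1 + 7 = 26
Optimal value attained by: σ = (0, 1, 2).
Answer: det⊕(C) = 6; verdict: NONSINGULAR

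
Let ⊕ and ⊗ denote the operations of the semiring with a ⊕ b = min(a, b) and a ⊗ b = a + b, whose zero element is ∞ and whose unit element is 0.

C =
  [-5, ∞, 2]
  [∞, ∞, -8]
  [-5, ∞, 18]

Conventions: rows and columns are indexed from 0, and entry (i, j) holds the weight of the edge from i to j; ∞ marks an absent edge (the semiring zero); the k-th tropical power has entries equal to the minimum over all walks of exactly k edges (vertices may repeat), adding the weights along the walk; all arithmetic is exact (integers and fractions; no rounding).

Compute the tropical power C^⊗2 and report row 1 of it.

C^⊗2:
  [-10, ∞, -3]
  [-13, ∞, 10]
  [-10, ∞, -3]
Answer: row 1 of C^⊗2 = [-13, ∞, 10]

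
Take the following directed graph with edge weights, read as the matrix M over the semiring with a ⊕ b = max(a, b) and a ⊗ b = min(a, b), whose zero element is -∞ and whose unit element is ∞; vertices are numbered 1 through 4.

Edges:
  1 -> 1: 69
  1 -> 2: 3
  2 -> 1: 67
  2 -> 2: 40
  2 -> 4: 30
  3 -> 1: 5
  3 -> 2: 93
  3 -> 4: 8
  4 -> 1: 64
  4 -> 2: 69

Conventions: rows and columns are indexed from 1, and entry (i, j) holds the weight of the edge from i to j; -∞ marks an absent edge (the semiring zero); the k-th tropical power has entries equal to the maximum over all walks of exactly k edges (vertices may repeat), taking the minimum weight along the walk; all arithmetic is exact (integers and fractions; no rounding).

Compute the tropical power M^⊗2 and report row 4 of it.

M^⊗2:
  [69, 3, -∞, 3]
  [67, 40, -∞, 30]
  [67, 40, -∞, 30]
  [67, 40, -∞, 30]
Answer: row 4 of M^⊗2 = [67, 40, -∞, 30]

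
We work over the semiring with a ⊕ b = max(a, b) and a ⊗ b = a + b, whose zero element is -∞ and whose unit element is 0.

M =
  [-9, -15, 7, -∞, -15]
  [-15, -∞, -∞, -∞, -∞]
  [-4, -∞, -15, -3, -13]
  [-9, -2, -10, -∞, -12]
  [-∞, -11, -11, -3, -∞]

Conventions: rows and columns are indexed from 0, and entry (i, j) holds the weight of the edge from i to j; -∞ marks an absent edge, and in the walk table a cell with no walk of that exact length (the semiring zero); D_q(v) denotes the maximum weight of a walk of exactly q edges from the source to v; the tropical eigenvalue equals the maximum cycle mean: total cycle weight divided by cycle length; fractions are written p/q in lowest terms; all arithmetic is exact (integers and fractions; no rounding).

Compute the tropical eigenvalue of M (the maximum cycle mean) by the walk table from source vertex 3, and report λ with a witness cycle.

q=0: [-∞, -∞, -∞, 0, -∞]
q=1: [-9, -2, -10, -∞, -12]
q=2: [-14, -23, -2, -13, -23]
q=3: [-6, -15, -7, -5, -15]
q=4: [-11, -7, 1, -10, -17]
q=5: [-3, -12, -4, -2, -12]
Optimal cycle mean attained by: cycle 0->2->0, total 7 + (-4), length 2.
Answer: λ = 3/2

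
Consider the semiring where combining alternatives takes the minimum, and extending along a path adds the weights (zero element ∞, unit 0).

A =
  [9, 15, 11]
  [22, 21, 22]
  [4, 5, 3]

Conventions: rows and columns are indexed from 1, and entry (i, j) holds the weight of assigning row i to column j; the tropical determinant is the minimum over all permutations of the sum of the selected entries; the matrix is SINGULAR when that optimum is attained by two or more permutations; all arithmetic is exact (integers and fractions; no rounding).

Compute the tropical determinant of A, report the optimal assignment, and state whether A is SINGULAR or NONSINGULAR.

σ = (1, 2, 3): 9 + 21 + 3 = 33
σ = (1, 3, 2): 9 + 22 + 5 = 36
σ = (2, 1, 3): 15 + 22 + 3 = 40
σ = (2, 3, 1): 15 + 22 + 4 = 41
σ = (3, 1, 2): 11 + 22 + 5 = 38
σ = (3, 2, 1): 11 + 21 + 4 = 36
Optimal value attained by: σ = (1, 2, 3).
Answer: det⊕(A) = 33; verdict: NONSINGULAR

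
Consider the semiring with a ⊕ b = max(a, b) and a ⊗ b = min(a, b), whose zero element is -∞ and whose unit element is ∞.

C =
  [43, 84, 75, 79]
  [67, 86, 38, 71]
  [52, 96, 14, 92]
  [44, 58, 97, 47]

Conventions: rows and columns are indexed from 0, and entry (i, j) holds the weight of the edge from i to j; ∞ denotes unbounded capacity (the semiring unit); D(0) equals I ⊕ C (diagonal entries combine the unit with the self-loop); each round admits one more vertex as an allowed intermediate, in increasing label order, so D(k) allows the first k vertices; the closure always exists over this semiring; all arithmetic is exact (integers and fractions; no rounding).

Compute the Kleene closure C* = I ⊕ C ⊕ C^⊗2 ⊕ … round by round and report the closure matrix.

D(0):
  [∞, 84, 75, 79]
  [67, ∞, 38, 71]
  [52, 96, ∞, 92]
  [44, 58, 97, ∞]
D(1):
  [∞, 84, 75, 79]
  [67, ∞, 67, 71]
  [52, 96, ∞, 92]
  [44, 58, 97, ∞]
D(2):
  [∞, 84, 75, 79]
  [67, ∞, 67, 71]
  [67, 96, ∞, 92]
  [58, 58, 97, ∞]
D(3):
  [∞, 84, 75, 79]
  [67, ∞, 67, 71]
  [67, 96, ∞, 92]
  [67, 96, 97, ∞]
D(4):
  [∞, 84, 79, 79]
  [67, ∞, 71, 71]
  [67, 96, ∞, 92]
  [67, 96, 97, ∞]
Answer: C* = [[∞, 84, 79, 79], [67, ∞, 71, 71], [67, 96, ∞, 92], [67, 96, 97, ∞]]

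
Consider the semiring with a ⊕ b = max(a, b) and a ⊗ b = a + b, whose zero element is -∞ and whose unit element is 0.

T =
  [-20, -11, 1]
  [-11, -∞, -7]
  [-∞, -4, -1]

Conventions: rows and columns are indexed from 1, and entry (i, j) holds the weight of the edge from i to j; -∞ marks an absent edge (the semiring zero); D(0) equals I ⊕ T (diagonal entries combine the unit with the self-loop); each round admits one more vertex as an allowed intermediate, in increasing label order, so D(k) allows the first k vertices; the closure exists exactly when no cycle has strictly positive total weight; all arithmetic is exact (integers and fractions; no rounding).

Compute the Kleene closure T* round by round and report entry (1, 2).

D(0):
  [0, -11, 1]
  [-11, 0, -7]
  [-∞, -4, 0]
D(1):
  [0, -11, 1]
  [-11, 0, -7]
  [-∞, -4, 0]
D(2):
  [0, -11, 1]
  [-11, 0, -7]
  [-15, -4, 0]
D(3):
  [0, -3, 1]
  [-11, 0, -7]
  [-15, -4, 0]
Answer: T*[1][2] = -3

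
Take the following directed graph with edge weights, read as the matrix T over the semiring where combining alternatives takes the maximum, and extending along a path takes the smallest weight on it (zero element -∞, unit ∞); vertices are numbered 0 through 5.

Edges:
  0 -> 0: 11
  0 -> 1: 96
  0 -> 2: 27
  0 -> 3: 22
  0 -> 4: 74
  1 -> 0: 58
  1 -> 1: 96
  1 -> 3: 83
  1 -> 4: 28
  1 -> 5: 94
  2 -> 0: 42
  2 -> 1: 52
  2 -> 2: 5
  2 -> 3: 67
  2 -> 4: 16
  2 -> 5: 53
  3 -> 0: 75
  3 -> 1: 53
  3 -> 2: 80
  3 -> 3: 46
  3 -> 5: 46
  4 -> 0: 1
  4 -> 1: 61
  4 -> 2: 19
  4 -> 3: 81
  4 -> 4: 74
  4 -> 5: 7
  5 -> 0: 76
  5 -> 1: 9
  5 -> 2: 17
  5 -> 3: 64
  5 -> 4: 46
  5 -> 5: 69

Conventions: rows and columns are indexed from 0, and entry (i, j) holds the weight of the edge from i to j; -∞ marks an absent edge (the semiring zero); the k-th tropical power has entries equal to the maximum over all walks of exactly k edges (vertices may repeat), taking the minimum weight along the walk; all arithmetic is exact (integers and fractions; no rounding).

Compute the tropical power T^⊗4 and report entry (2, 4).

T^⊗2:
  [58, 96, 22, 83, 74, 94]
  [76, 96, 80, 83, 58, 94]
  [67, 53, 67, 53, 46, 53]
  [53, 75, 46, 67, 74, 53]
  [75, 61, 80, 74, 74, 61]
  [69, 76, 64, 64, 74, 69]
T^⊗3:
  [76, 96, 80, 83, 74, 94]
  [76, 96, 80, 83, 74, 94]
  [53, 67, 53, 67, 67, 53]
  [67, 75, 67, 75, 74, 75]
  [74, 75, 74, 74, 74, 61]
  [69, 76, 64, 76, 74, 76]
T^⊗4:
  [76, 96, 80, 83, 74, 94]
  [76, 96, 80, 83, 74, 94]
  [67, 67, 67, 67, 67, 67]
  [75, 75, 75, 75, 74, 75]
  [74, 75, 74, 75, 74, 75]
  [76, 76, 76, 76, 74, 76]
Key observation: the optimum is the walk 2->3->0->4->4, with weight 67 min 75 min 74 min 74 = 67.
Optimal value attained by: walk 2->3->0->4->4.
Answer: (T^⊗4)[2][4] = 67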